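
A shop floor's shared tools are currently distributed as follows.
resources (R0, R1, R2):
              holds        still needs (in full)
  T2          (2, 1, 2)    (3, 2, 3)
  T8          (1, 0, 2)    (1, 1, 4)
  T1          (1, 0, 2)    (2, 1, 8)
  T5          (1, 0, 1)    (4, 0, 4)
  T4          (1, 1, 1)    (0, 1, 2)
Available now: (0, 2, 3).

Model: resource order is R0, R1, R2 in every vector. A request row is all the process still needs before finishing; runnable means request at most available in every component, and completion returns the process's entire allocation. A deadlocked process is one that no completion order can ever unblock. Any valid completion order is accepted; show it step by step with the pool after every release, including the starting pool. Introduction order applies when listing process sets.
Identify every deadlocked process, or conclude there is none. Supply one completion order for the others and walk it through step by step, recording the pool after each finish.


The deadlocked set is T2, T1 and T5.
Key observation: after T4, T8 the pool peaks at (2, 3, 6), and each blocked process is short somewhere: T2 on R0; T1 on R2; T5 on R0.
The rest can finish in the order T4, T8. Verifying each step:
  pool = (0, 2, 3)
  T4: need (0, 1, 2) fits (0, 2, 3); releases (1, 1, 1), pool now (1, 3, 4)
  T8: need (1, 1, 4) fits (1, 3, 4); releases (1, 0, 2), pool now (2, 3, 6)
The blocked processes can never fit:
  blocked: T2 wants (3, 2, 3), pool (2, 3, 6) — not enough R0
  blocked: T1 wants (2, 1, 8), pool (2, 3, 6) — not enough R2
  blocked: T5 wants (4, 0, 4), pool (2, 3, 6) — not enough R0


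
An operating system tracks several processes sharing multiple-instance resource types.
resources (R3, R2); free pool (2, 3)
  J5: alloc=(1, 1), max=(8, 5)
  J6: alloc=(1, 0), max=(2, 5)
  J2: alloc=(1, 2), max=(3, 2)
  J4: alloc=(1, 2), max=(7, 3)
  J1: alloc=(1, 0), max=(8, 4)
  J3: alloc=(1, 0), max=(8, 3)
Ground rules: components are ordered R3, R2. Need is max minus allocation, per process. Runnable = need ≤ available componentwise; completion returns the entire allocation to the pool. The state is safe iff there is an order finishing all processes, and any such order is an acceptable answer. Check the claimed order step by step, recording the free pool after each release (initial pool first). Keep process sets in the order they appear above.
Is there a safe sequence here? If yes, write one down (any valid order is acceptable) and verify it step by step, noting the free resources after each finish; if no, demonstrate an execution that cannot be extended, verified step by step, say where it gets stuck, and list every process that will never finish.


UNSAFE — no complete ordering exists.
Key observation: J2, J6 can finish, but then (4, 5) is all there is, and the blocked group's R3 demands exceed it.
The run J2, J6 cannot be extended any further. Verifying each step:
  pool = (2, 3)
  J2: need (2, 0) fits (2, 3); releases (1, 2), pool now (3, 5)
  J6: need (1, 5) fits (3, 5); releases (1, 0), pool now (4, 5)
  J5 still needs (7, 4) but only (4, 5) is free — short on R3
  J4 still needs (6, 1) but only (4, 5) is free — short on R3
  J1 still needs (7, 4) but only (4, 5) is free — short on R3
  J3 still needs (7, 3) but only (4, 5) is free — short on R3
Processes that can never finish: J5, J4, J1 and J3.


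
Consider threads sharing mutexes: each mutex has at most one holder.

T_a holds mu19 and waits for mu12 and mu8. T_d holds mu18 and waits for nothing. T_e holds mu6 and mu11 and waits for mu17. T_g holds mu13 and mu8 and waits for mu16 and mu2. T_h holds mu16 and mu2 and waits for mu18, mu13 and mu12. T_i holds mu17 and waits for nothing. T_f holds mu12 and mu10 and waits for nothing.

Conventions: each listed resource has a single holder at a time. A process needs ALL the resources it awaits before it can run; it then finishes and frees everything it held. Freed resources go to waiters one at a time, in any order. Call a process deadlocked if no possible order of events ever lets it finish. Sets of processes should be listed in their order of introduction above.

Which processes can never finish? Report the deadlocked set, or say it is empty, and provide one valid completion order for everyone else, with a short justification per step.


Deadlocked: T_a, T_g and T_h.
Key observation: T_g -> T_h -> T_g is a circular wait — nothing in it can go first; T_a waits into the deadlock from upstream.
One completion order for the rest: T_i, T_e, T_d, T_f.
Check, step by step:
  T_i: no waits; runs immediately, freeing mu17
  T_e waits on mu17 — all released -> runs and releases mu6 and mu11
  T_d: no waits; runs immediately, freeing mu18
  T_f: no waits; runs immediately, freeing mu12 and mu10


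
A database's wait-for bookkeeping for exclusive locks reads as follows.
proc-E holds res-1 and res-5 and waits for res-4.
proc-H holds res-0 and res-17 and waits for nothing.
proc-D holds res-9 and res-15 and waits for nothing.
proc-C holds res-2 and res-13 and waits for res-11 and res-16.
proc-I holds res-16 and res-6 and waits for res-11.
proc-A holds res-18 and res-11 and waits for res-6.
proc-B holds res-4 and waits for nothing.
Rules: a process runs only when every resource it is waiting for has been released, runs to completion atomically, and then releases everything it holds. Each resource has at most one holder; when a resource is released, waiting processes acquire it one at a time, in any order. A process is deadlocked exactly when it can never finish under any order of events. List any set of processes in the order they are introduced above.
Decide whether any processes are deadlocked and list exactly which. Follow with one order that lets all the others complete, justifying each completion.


Deadlocked set: proc-C, proc-I and proc-A.
Key observation: the cycle proc-I -> proc-A -> proc-I can never break — each member waits on the next; proc-C waits into the deadlock from upstream.
One completion order for the rest: proc-B, proc-E, proc-D, proc-H.
Walking it through:
  run proc-B (it waits on nothing); releases res-4
  proc-E: everything it awaited (res-4) is free; runs, freeing res-1 and res-5
  run proc-D (it waits on nothing); releases res-9 and res-15
  run proc-H (it waits on nothing); releases res-0 and res-17


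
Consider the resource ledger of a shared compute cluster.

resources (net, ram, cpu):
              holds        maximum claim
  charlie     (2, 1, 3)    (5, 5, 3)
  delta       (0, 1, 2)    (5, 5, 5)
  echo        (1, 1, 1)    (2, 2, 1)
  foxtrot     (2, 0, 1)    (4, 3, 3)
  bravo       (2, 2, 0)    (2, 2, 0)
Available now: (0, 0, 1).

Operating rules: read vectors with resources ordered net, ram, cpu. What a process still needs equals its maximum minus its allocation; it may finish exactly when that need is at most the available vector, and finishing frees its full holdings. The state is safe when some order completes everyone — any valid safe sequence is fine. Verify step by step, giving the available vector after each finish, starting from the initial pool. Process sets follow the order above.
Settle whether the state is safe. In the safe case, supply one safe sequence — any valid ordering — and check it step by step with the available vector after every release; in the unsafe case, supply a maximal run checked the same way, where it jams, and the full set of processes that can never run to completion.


UNSAFE — no complete ordering exists.
Key observation: even finishing bravo, echo, foxtrot leaves just (5, 3, 3) free — too little ram for any of the remaining processes.
The run bravo, echo, foxtrot cannot be extended any further. Check, step by step:
  pool = (0, 0, 1)
  run bravo (needs (0, 0, 0), free (0, 0, 1)); after release of (2, 2, 0) the pool is (2, 2, 1)
  run echo (needs (1, 1, 0), free (2, 2, 1)); after release of (1, 1, 1) the pool is (3, 3, 2)
  run foxtrot (needs (2, 3, 2), free (3, 3, 2)); after release of (2, 0, 1) the pool is (5, 3, 3)
  charlie still needs (3, 4, 0) but only (5, 3, 3) is free — short on ram
  delta still needs (5, 4, 3) but only (5, 3, 3) is free — short on ram
Processes that can never finish: charlie and delta.


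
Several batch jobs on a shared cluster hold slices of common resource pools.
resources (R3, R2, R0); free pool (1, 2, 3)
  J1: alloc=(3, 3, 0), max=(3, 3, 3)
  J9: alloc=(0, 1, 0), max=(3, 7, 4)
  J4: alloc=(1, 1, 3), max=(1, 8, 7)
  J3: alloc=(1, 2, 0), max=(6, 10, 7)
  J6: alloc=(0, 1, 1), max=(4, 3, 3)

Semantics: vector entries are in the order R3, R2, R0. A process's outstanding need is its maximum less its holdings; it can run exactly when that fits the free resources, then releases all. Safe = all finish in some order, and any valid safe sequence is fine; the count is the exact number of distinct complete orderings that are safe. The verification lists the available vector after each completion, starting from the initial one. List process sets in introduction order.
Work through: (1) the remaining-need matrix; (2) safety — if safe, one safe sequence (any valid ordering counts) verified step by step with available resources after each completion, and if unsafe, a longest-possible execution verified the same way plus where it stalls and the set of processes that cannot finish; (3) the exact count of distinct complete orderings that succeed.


(1) Need matrix, components ordered R3, R2, R0:
  J1: (0, 0, 3)
  J9: (3, 6, 4)
  J4: (0, 7, 4)
  J3: (5, 8, 7)
  J6: (4, 2, 2)
(2) SAFE — a valid safe sequence is J1, J6, J9, J4, J3.
Key observation: J1 marks the first exact bind of the order: its need (0, 0, 3) fits the free (1, 2, 3) with zero slack on a requested resource.
Check, step by step:
  pool = (1, 2, 3)
  J1 needs (0, 0, 3) <= (1, 2, 3) -> finishes; pool += (3, 3, 0) = (4, 5, 3)
  J6 needs (4, 2, 2) <= (4, 5, 3) -> finishes; pool += (0, 1, 1) = (4, 6, 4)
  J9 needs (3, 6, 4) <= (4, 6, 4) -> finishes; pool += (0, 1, 0) = (4, 7, 4)
  J4 needs (0, 7, 4) <= (4, 7, 4) -> finishes; pool += (1, 1, 3) = (5, 8, 7)
  J3 needs (5, 8, 7) <= (5, 8, 7) -> finishes; pool += (1, 2, 0) = (6, 10, 7)
(3) Exactly 1 of the possible complete orderings is a safe sequence.


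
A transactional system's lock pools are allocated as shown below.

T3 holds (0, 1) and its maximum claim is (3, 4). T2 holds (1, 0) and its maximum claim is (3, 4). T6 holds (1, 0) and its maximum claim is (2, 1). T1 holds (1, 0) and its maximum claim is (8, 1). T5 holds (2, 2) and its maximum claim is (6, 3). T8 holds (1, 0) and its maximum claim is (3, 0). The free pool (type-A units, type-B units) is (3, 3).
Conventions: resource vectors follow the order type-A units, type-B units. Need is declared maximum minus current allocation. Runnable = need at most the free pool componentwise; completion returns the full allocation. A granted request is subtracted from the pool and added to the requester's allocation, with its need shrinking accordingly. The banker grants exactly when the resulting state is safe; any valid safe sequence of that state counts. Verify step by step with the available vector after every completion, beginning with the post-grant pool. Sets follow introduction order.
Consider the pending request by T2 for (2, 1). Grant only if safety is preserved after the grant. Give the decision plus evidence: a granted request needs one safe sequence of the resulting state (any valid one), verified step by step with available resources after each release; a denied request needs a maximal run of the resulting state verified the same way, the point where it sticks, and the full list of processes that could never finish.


DENY: after the grant no complete ordering would exist.
Key observation: after T6, T8 the pool peaks at (3, 2), and each blocked process is short somewhere: T3 on type-B units; T2 on type-B units; T1 on type-A units; T5 on type-A units.
After a pretend grant, a maximal execution: T6, T8 — then nothing else fits. Step-by-step check:
  pool = (1, 2)
  run T6 (needs (1, 1), free (1, 2)); after release of (1, 0) the pool is (2, 2)
  run T8 (needs (2, 0), free (2, 2)); after release of (1, 0) the pool is (3, 2)
  blocked: T3 wants (3, 3), pool (3, 2) — not enough type-B units
  blocked: T2 wants (0, 3), pool (3, 2) — not enough type-B units
  blocked: T1 wants (7, 1), pool (3, 2) — not enough type-A units
  blocked: T5 wants (4, 1), pool (3, 2) — not enough type-A units
Processes that could never finish after the grant: T3, T2, T1 and T5.


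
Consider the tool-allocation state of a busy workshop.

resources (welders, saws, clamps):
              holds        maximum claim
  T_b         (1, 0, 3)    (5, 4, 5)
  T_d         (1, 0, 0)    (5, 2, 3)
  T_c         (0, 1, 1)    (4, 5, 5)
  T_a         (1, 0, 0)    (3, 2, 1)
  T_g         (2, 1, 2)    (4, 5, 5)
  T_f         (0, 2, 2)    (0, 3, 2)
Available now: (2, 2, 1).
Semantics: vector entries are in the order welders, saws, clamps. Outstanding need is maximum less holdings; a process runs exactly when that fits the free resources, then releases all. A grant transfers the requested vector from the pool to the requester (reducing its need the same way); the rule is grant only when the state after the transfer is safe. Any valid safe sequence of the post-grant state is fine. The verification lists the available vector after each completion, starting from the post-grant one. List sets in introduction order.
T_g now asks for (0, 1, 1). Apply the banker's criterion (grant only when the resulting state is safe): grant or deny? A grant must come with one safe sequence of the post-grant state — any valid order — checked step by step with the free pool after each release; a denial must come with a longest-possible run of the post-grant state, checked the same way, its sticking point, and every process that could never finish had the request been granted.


GRANT: granting preserves safety; a valid post-grant sequence is T_f, T_g, T_a, T_b, T_d, T_c.
Key observation: post-grant, (2, 1, 0) remains, and an order beginning with T_f completes everyone.
Verifying the post-grant state step by step:
  pool = (2, 1, 0)
  run T_f (needs (0, 1, 0), free (2, 1, 0)); after release of (0, 2, 2) the pool is (2, 3, 2)
  run T_g (needs (2, 3, 2), free (2, 3, 2)); after release of (2, 2, 3) the pool is (4, 5, 5)
  run T_a (needs (2, 2, 1), free (4, 5, 5)); after release of (1, 0, 0) the pool is (5, 5, 5)
  run T_b (needs (4, 4, 2), free (5, 5, 5)); after release of (1, 0, 3) the pool is (6, 5, 8)
  run T_d (needs (4, 2, 3), free (6, 5, 8)); after release of (1, 0, 0) the pool is (7, 5, 8)
  run T_c (needs (4, 4, 4), free (7, 5, 8)); after release of (0, 1, 1) the pool is (7, 6, 9)


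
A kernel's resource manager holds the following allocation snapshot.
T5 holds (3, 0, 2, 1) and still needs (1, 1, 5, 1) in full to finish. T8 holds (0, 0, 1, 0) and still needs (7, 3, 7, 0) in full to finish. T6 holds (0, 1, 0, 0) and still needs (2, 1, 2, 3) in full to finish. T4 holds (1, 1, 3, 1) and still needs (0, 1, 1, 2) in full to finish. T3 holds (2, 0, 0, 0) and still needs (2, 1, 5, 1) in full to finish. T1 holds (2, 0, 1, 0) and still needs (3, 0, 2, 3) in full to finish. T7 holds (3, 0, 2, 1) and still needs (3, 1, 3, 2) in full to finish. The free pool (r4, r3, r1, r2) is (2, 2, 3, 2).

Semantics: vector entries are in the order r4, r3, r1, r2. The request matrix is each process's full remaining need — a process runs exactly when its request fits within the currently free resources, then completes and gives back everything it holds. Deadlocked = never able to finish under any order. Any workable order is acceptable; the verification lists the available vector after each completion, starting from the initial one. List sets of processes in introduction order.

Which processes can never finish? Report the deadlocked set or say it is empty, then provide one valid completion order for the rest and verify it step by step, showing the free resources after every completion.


No process is deadlocked.
Key observation: T4 leads a chain of completions in which each release enables another process.
One completion order for the rest: T4, T1, T6, T5, T8, T7, T3. Check, step by step:
  pool = (2, 2, 3, 2)
  T4 needs (0, 1, 1, 2) <= (2, 2, 3, 2) -> finishes; pool += (1, 1, 3, 1) = (3, 3, 6, 3)
  T1 needs (3, 0, 2, 3) <= (3, 3, 6, 3) -> finishes; pool += (2, 0, 1, 0) = (5, 3, 7, 3)
  T6 needs (2, 1, 2, 3) <= (5, 3, 7, 3) -> finishes; pool += (0, 1, 0, 0) = (5, 4, 7, 3)
  T5 needs (1, 1, 5, 1) <= (5, 4, 7, 3) -> finishes; pool += (3, 0, 2, 1) = (8, 4, 9, 4)
  T8 needs (7, 3, 7, 0) <= (8, 4, 9, 4) -> finishes; pool += (0, 0, 1, 0) = (8, 4, 10, 4)
  T7 needs (3, 1, 3, 2) <= (8, 4, 10, 4) -> finishes; pool += (3, 0, 2, 1) = (11, 4, 12, 5)
  T3 needs (2, 1, 5, 1) <= (11, 4, 12, 5) -> finishes; pool += (2, 0, 0, 0) = (13, 4, 12, 5)


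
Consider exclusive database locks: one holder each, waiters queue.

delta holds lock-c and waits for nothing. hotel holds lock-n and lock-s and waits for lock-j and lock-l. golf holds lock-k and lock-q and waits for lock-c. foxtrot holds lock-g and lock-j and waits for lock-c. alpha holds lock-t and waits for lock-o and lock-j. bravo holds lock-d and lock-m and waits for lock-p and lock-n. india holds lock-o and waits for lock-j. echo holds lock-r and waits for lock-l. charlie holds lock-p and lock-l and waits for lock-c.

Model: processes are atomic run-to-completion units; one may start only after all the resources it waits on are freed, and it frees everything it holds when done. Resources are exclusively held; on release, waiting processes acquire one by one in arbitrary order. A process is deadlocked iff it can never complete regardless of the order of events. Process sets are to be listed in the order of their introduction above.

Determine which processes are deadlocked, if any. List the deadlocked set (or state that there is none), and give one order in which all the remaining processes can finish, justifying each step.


No process is deadlocked.
Key observation: the waits form no ring: some process can always run, and its releases unblock the others one by one.
The rest can finish in the order delta, charlie, foxtrot, hotel, golf, echo, india, bravo, alpha.
Walking it through:
  delta: no waits; runs immediately, freeing lock-c
  run charlie (all its waits — lock-c — are resolved); releases lock-p and lock-l
  run foxtrot (all its waits — lock-c — are resolved); releases lock-g and lock-j
  run hotel (all its waits — lock-j and lock-l — are resolved); releases lock-n and lock-s
  run golf (all its waits — lock-c — are resolved); releases lock-k and lock-q
  run echo (all its waits — lock-l — are resolved); releases lock-r
  run india (all its waits — lock-j — are resolved); releases lock-o
  run bravo (all its waits — lock-p and lock-n — are resolved); releases lock-d and lock-m
  run alpha (all its waits — lock-o and lock-j — are resolved); releases lock-t


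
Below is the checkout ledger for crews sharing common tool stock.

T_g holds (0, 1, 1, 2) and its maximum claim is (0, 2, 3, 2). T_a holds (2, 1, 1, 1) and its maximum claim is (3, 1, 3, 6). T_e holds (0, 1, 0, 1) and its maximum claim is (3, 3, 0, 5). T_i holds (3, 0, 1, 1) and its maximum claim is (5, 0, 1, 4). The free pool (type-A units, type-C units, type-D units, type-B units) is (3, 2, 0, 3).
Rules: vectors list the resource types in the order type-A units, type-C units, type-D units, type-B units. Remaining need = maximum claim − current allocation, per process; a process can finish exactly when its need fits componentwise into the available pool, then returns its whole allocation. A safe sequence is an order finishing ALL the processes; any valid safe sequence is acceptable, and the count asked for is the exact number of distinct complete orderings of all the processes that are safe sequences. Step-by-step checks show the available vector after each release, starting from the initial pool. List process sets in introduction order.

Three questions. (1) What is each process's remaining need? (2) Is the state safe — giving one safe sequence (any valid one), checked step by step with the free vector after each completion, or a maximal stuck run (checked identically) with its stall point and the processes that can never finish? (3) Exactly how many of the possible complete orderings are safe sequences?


(1) Outstanding need per process (order type-A units, type-C units, type-D units, type-B units):
  T_g: (0, 1, 2, 0)
  T_a: (1, 0, 2, 5)
  T_e: (3, 2, 0, 4)
  T_i: (2, 0, 0, 3)
(2) UNSAFE — no complete ordering exists.
Key observation: type-D units is the bottleneck — with T_i, T_e done the pool holds (6, 3, 1, 5), short of every remaining need.
A maximal execution: T_i, T_e — then nothing else fits. Verifying each step:
  pool = (3, 2, 0, 3)
  T_i needs (2, 0, 0, 3) <= (3, 2, 0, 3) -> finishes; pool += (3, 0, 1, 1) = (6, 2, 1, 4)
  T_e needs (3, 2, 0, 4) <= (6, 2, 1, 4) -> finishes; pool += (0, 1, 0, 1) = (6, 3, 1, 5)
  blocked: T_g wants (0, 1, 2, 0), pool (6, 3, 1, 5) — not enough type-D units
  blocked: T_a wants (1, 0, 2, 5), pool (6, 3, 1, 5) — not enough type-D units
Permanently blocked: T_g and T_a.
(3) The exact count: 0 of the possible complete orderings are safe sequences.


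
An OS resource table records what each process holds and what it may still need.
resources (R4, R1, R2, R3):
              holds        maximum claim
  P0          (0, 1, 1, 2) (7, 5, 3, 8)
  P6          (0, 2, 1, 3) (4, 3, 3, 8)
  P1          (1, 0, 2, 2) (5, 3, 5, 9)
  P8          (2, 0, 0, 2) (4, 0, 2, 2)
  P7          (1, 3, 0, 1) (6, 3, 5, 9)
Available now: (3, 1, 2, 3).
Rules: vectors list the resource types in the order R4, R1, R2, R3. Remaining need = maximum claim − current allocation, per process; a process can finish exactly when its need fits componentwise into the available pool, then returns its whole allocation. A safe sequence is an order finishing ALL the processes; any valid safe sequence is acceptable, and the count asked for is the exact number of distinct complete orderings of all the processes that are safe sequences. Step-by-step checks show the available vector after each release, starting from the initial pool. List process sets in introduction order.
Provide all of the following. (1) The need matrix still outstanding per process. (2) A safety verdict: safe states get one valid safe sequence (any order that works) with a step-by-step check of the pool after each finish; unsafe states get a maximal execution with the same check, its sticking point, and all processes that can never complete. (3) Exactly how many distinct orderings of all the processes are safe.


(1) Outstanding need per process (order R4, R1, R2, R3):
  P0: (7, 4, 2, 6)
  P6: (4, 1, 2, 5)
  P1: (4, 3, 3, 7)
  P8: (2, 0, 2, 0)
  P7: (5, 0, 5, 8)
(2) SAFE — a valid safe sequence is P8, P6, P1, P7, P0.
Key observation: P8 is the earliest step where a requested resource binds exactly: need (2, 0, 2, 0), pool (3, 1, 2, 3) at its turn.
Walking it through:
  pool = (3, 1, 2, 3)
  P8: need (2, 0, 2, 0) fits (3, 1, 2, 3); releases (2, 0, 0, 2), pool now (5, 1, 2, 5)
  P6: need (4, 1, 2, 5) fits (5, 1, 2, 5); releases (0, 2, 1, 3), pool now (5, 3, 3, 8)
  P1: need (4, 3, 3, 7) fits (5, 3, 3, 8); releases (1, 0, 2, 2), pool now (6, 3, 5, 10)
  P7: need (5, 0, 5, 8) fits (6, 3, 5, 10); releases (1, 3, 0, 1), pool now (7, 6, 5, 11)
  P0: need (7, 4, 2, 6) fits (7, 6, 5, 11); releases (0, 1, 1, 2), pool now (7, 7, 6, 13)
(3) The exact count: 1 of the possible complete orderings is a safe sequence.


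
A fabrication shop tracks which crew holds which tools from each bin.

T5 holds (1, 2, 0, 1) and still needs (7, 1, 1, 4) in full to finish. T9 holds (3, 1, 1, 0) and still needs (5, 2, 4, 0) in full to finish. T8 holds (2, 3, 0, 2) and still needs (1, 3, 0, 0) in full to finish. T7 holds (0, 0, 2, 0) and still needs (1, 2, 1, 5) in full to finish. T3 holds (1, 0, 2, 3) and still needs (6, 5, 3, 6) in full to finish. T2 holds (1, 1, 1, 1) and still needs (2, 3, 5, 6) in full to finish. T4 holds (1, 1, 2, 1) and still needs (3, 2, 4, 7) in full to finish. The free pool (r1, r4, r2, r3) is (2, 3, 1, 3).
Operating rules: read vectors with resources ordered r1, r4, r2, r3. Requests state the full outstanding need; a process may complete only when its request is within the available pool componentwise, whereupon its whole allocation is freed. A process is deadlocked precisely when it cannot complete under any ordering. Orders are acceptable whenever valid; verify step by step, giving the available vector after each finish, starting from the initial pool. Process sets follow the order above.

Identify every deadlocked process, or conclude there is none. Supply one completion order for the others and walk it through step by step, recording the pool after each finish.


The deadlocked set is T5, T9, T3, T2 and T4.
Key observation: after T8, T7 the pool peaks at (4, 6, 3, 5), and each blocked process is short somewhere: T5 on r1; T9 on r1, r2; T3 on r1, r3; T2 on r2, r3; T4 on r2, r3.
One completion order for the rest: T8, T7. Step-by-step check:
  pool = (2, 3, 1, 3)
  T8: need (1, 3, 0, 0) fits (2, 3, 1, 3); releases (2, 3, 0, 2), pool now (4, 6, 1, 5)
  T7: need (1, 2, 1, 5) fits (4, 6, 1, 5); releases (0, 0, 2, 0), pool now (4, 6, 3, 5)
None of the blocked processes ever fits:
  T5 still needs (7, 1, 1, 4) but only (4, 6, 3, 5) is free — short on r1
  T9 still needs (5, 2, 4, 0) but only (4, 6, 3, 5) is free — short on r1 and r2
  T3 still needs (6, 5, 3, 6) but only (4, 6, 3, 5) is free — short on r1 and r3
  T2 still needs (2, 3, 5, 6) but only (4, 6, 3, 5) is free — short on r2 and r3
  T4 still needs (3, 2, 4, 7) but only (4, 6, 3, 5) is free — short on r2 and r3


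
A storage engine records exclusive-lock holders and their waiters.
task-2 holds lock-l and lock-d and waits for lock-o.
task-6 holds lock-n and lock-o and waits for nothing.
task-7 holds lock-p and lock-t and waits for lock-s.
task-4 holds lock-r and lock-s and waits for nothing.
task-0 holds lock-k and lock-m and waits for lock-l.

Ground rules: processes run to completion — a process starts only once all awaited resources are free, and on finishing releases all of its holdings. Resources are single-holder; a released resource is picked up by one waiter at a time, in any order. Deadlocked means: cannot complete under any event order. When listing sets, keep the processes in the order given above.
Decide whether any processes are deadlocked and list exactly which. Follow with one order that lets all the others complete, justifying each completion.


No process is deadlocked.
Key observation: all waits point, directly or indirectly, at processes that can finish, so nothing is permanently blocked.
A valid finishing order for the others: task-6, task-2, task-4, task-0, task-7.
Step-by-step check:
  task-6 waits on nothing -> runs at once and releases lock-n and lock-o
  run task-2 (all its waits — lock-o — are resolved); releases lock-l and lock-d
  task-4 waits on nothing -> runs at once and releases lock-r and lock-s
  run task-0 (all its waits — lock-l — are resolved); releases lock-k and lock-m
  run task-7 (all its waits — lock-s — are resolved); releases lock-p and lock-t


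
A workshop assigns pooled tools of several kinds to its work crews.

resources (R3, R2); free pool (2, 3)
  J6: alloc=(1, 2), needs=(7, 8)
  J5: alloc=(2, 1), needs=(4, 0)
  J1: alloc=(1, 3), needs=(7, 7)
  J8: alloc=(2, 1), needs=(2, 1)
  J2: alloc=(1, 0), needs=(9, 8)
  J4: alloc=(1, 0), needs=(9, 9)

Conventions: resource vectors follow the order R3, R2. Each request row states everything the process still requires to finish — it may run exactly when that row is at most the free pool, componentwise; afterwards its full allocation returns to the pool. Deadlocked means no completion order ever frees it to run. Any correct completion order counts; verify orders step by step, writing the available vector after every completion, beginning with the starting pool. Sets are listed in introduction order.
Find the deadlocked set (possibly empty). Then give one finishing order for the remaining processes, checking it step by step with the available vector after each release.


Deadlocked: J6, J1, J2 and J4.
Key observation: no order helps: past J8, J5, the free pool tops out at (6, 5), below what each blocked process needs in R3.
The rest can finish in the order J8, J5. Step-by-step check:
  pool = (2, 3)
  run J8 (needs (2, 1), free (2, 3)); after release of (2, 1) the pool is (4, 4)
  run J5 (needs (4, 0), free (4, 4)); after release of (2, 1) the pool is (6, 5)
The stuck group stays short no matter what:
  J6 still needs (7, 8) but only (6, 5) is free — short on R3 and R2
  J1 still needs (7, 7) but only (6, 5) is free — short on R3 and R2
  J2 still needs (9, 8) but only (6, 5) is free — short on R3 and R2
  J4 still needs (9, 9) but only (6, 5) is free — short on R3 and R2


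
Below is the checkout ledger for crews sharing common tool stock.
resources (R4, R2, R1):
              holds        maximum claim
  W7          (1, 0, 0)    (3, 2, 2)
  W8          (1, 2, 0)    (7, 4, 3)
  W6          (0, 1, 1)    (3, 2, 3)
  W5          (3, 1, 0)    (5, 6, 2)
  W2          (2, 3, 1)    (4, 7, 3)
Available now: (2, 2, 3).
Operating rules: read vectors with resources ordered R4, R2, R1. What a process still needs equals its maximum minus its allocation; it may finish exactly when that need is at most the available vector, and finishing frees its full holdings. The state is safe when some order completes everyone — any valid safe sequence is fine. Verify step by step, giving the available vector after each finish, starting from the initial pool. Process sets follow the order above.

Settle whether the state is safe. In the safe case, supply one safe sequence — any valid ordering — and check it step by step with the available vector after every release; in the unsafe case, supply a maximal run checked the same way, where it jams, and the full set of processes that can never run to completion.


UNSAFE.
Key observation: after W7, W6 the pool peaks at (3, 3, 4), and each blocked process is short somewhere: W8 on R4; W5 on R2; W2 on R2.
A maximal execution: W7, W6 — then nothing else fits. Walking it through:
  pool = (2, 2, 3)
  W7: need (2, 2, 2) fits (2, 2, 3); releases (1, 0, 0), pool now (3, 2, 3)
  W6: need (3, 1, 2) fits (3, 2, 3); releases (0, 1, 1), pool now (3, 3, 4)
  blocked: W8 wants (6, 2, 3), pool (3, 3, 4) — not enough R4
  blocked: W5 wants (2, 5, 2), pool (3, 3, 4) — not enough R2
  blocked: W2 wants (2, 4, 2), pool (3, 3, 4) — not enough R2
Never able to finish: W8, W5 and W2.


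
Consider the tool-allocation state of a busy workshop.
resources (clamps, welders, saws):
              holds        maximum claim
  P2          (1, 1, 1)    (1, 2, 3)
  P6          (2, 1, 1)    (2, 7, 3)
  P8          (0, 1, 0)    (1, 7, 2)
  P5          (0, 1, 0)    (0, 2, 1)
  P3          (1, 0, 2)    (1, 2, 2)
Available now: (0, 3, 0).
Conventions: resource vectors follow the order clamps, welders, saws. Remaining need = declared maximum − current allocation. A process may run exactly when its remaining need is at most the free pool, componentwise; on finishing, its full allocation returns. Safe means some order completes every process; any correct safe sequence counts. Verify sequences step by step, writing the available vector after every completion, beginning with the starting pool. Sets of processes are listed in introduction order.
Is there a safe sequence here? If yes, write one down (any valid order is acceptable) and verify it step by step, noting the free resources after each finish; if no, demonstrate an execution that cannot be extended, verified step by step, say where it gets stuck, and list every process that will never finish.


UNSAFE — no complete ordering exists.
Key observation: once P3, P2, P5 finish, the pool peaks at (2, 5, 3) — and every remaining process still needs more welders than that.
A maximal execution: P3, P2, P5 — then nothing else fits. Verifying each step:
  pool = (0, 3, 0)
  run P3 (needs (0, 2, 0), free (0, 3, 0)); after release of (1, 0, 2) the pool is (1, 3, 2)
  run P2 (needs (0, 1, 2), free (1, 3, 2)); after release of (1, 1, 1) the pool is (2, 4, 3)
  run P5 (needs (0, 1, 1), free (2, 4, 3)); after release of (0, 1, 0) the pool is (2, 5, 3)
  P6 still needs (0, 6, 2) but only (2, 5, 3) is free — short on welders
  P8 still needs (1, 6, 2) but only (2, 5, 3) is free — short on welders
Processes that can never finish: P6 and P8.


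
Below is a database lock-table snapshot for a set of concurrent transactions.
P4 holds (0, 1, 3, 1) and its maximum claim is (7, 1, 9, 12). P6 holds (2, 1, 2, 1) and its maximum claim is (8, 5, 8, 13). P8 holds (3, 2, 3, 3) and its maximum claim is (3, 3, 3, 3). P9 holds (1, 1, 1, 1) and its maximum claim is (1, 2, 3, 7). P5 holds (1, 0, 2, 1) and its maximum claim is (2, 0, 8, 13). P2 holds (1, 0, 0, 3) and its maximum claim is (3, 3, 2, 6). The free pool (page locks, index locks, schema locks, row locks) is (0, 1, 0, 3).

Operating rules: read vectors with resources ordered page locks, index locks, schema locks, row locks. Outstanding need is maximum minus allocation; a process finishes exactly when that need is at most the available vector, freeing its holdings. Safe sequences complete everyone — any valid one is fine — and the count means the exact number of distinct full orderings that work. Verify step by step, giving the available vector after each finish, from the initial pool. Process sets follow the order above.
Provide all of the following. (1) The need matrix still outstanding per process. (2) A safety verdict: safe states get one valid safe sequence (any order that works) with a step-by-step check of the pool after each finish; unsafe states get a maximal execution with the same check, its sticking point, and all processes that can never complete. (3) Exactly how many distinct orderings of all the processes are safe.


(1) Need matrix, components ordered page locks, index locks, schema locks, row locks:
  P4: (7, 0, 6, 11)
  P6: (6, 4, 6, 12)
  P8: (0, 1, 0, 0)
  P9: (0, 1, 2, 6)
  P5: (1, 0, 6, 12)
  P2: (2, 3, 2, 3)
(2) UNSAFE — no complete ordering exists.
Key observation: schema locks is the bottleneck — with P8, P2, P9 done the pool holds (5, 4, 4, 10), short of every remaining need.
Going as far as possible: P8, P2, P9; after that, nothing fits. Walking it through:
  pool = (0, 1, 0, 3)
  P8: need (0, 1, 0, 0) fits (0, 1, 0, 3); releases (3, 2, 3, 3), pool now (3, 3, 3, 6)
  P2: need (2, 3, 2, 3) fits (3, 3, 3, 6); releases (1, 0, 0, 3), pool now (4, 3, 3, 9)
  P9: need (0, 1, 2, 6) fits (4, 3, 3, 9); releases (1, 1, 1, 1), pool now (5, 4, 4, 10)
  P4 still needs (7, 0, 6, 11) but only (5, 4, 4, 10) is free — short on page locks, schema locks and row locks
  P6 still needs (6, 4, 6, 12) but only (5, 4, 4, 10) is free — short on page locks, schema locks and row locks
  P5 still needs (1, 0, 6, 12) but only (5, 4, 4, 10) is free — short on schema locks and row locks
Permanently blocked: P4, P6 and P5.
(3) Exactly 0 of the possible complete orderings are safe sequences.


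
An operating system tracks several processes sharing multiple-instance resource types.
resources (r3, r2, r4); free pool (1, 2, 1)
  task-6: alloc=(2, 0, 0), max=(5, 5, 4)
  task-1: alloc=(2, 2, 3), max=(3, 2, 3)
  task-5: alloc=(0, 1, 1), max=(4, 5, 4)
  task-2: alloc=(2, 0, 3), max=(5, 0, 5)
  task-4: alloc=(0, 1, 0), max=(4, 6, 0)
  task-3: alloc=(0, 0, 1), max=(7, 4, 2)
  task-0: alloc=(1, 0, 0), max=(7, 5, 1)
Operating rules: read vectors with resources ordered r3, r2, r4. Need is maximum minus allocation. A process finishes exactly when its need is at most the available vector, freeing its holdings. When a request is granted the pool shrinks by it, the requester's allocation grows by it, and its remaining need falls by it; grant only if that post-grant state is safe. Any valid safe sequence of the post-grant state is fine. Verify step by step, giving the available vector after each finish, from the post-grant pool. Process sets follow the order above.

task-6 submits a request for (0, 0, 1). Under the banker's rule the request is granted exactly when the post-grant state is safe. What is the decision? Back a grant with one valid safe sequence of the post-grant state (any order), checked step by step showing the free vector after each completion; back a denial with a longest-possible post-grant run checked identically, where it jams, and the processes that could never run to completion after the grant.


GRANT — the state after the grant stays safe, e.g. via task-1, task-2, task-5, task-6, task-3, task-0, task-4.
Key observation: even at the reduced pool (1, 2, 0), task-1 fits immediately, so safety survives the grant.
Verifying the post-grant state step by step:
  pool = (1, 2, 0)
  task-1 needs (1, 0, 0) <= (1, 2, 0) -> finishes; pool += (2, 2, 3) = (3, 4, 3)
  task-2 needs (3, 0, 2) <= (3, 4, 3) -> finishes; pool += (2, 0, 3) = (5, 4, 6)
  task-5 needs (4, 4, 3) <= (5, 4, 6) -> finishes; pool += (0, 1, 1) = (5, 5, 7)
  task-6 needs (3, 5, 3) <= (5, 5, 7) -> finishes; pool += (2, 0, 1) = (7, 5, 8)
  task-3 needs (7, 4, 1) <= (7, 5, 8) -> finishes; pool += (0, 0, 1) = (7, 5, 9)
  task-0 needs (6, 5, 1) <= (7, 5, 9) -> finishes; pool += (1, 0, 0) = (8, 5, 9)
  task-4 needs (4, 5, 0) <= (8, 5, 9) -> finishes; pool += (0, 1, 0) = (8, 6, 9)


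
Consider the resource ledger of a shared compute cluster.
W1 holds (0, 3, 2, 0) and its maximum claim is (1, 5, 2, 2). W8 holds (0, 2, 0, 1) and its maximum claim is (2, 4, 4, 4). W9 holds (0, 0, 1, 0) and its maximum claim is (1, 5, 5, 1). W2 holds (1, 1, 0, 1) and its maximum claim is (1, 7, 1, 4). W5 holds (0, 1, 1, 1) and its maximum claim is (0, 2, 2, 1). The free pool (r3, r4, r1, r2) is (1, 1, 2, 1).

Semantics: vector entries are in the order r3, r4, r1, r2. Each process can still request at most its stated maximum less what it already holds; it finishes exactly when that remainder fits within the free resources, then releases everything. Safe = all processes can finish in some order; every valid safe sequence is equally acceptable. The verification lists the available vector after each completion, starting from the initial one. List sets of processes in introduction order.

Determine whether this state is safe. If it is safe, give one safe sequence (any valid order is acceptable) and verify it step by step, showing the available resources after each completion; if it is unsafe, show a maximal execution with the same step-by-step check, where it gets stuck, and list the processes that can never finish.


UNSAFE — no complete ordering exists.
Key observation: the pool after W5, W1, W9 is (1, 5, 6, 2); every surviving request exceeds it in r2, so progress ends there.
The run W5, W1, W9 cannot be extended any further. Verifying each step:
  pool = (1, 1, 2, 1)
  W5: need (0, 1, 1, 0) fits (1, 1, 2, 1); releases (0, 1, 1, 1), pool now (1, 2, 3, 2)
  W1: need (1, 2, 0, 2) fits (1, 2, 3, 2); releases (0, 3, 2, 0), pool now (1, 5, 5, 2)
  W9: need (1, 5, 4, 1) fits (1, 5, 5, 2); releases (0, 0, 1, 0), pool now (1, 5, 6, 2)
  W8 still needs (2, 2, 4, 3) but only (1, 5, 6, 2) is free — short on r3 and r2
  W2 still needs (0, 6, 1, 3) but only (1, 5, 6, 2) is free — short on r4 and r2
Processes that can never finish: W8 and W2.


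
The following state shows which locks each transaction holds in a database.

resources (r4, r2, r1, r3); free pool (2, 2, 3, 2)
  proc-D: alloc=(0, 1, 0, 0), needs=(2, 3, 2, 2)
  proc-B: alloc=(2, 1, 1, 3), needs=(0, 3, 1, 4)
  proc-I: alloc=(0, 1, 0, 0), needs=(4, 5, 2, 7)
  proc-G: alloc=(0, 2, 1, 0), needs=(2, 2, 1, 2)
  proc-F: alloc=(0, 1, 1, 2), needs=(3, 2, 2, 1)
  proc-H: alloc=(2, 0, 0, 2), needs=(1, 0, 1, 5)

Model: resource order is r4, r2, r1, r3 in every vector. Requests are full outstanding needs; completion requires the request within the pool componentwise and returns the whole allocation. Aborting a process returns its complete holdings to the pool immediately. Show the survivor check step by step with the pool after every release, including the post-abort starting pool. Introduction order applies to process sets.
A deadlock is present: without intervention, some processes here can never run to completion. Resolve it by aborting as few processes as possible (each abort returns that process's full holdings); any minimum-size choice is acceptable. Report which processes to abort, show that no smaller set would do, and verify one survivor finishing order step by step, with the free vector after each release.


Minimum abort set: proc-H.
Key observation: before aborting proc-H, proc-F was permanently blocked — no order could ever run it; afterwards it completes at step 1.
Minimality: the empty abort set fails — the state is deadlocked as it stands.
Survivors finish in the order: proc-F, proc-G, proc-B, proc-D, proc-I. Check, step by step (pool after the aborts first):
  pool = (4, 2, 3, 4)
  run proc-F (needs (3, 2, 2, 1), free (4, 2, 3, 4)); after release of (0, 1, 1, 2) the pool is (4, 3, 4, 6)
  run proc-G (needs (2, 2, 1, 2), free (4, 3, 4, 6)); after release of (0, 2, 1, 0) the pool is (4, 5, 5, 6)
  run proc-B (needs (0, 3, 1, 4), free (4, 5, 5, 6)); after release of (2, 1, 1, 3) the pool is (6, 6, 6, 9)
  run proc-D (needs (2, 3, 2, 2), free (6, 6, 6, 9)); after release of (0, 1, 0, 0) the pool is (6, 7, 6, 9)
  run proc-I (needs (4, 5, 2, 7), free (6, 7, 6, 9)); after release of (0, 1, 0, 0) the pool is (6, 8, 6, 9)
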